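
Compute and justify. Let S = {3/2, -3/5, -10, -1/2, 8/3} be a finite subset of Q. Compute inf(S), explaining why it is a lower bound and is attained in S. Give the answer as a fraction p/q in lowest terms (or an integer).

S is finite, so inf(S) = min(S).
Sorted increasing:
-10, -3/5, -1/2, 3/2, 8/3
The extremum is -10.
For every x in S, x >= -10. And -10 is in S, so it is attained.
Therefore inf(S) = -10.

-10


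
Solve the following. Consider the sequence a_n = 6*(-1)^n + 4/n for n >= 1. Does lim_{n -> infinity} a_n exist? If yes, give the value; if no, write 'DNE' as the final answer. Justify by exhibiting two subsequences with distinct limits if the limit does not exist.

Examine the behaviour of a_n along subsequences.
a_{2k} = 6 + 4/(2k) -> 6. a_{2k+1} = -6 + 4/(2k+1) -> -6.
Since these two subsequential limits are 6 and -6, distinct, the full sequence cannot converge (a convergent sequence has all subsequences tending to the same limit). So lim a_n does not exist.

DNE


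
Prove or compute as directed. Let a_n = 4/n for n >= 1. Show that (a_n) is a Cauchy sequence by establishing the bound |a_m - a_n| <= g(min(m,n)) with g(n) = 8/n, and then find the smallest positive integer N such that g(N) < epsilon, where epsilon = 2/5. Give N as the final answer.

For any m, n >= 1, by the triangle inequality:
|a_m - a_n| = |4/m - 4/n| <= 4*1/m + 4*1/n <= 8/min(m,n).
So g(n) = 8/n bounds the Cauchy difference. Since g(n) -> 0, (a_n) is Cauchy.
Now solve g(N) < 2/5: 8/N < 2/5 <=> N > 8 / (2/5) = 20.
The smallest integer strictly greater than 20 is N = 21.
Check: g(21) = 8/21 = 8/21 < 2/5; g(20) = 2/5 >= 2/5. So N = 21.

21


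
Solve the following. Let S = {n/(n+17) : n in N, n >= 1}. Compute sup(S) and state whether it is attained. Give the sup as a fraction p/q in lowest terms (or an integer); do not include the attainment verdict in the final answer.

Analysis:
- Values: 1/18, 2/19, 3/20, 4/21, ... strictly increasing.
- Minimum is 1/18 (n=1); inf = 1/18 (attained).
- n/(n+17) = 1 - 17/(n+17) -> 1 from below as n -> infinity, and never equals 1.
- So sup = 1 (not attained).
Conclusion: sup(S) = 1, not attained in S.

1


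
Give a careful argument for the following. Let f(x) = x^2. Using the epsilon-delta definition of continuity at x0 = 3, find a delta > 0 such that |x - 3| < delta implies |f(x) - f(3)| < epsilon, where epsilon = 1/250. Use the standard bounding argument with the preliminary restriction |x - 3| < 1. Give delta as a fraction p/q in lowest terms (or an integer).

Factor: |x^2 - (3)^2| = |x - 3| * |x + 3|.
Impose |x - 3| < 1 first. Then |x + 3| = |(x - 3) + 2*(3)| <= |x - 3| + 2*|3| < 1 + 6 = 7.
So |x^2 - (3)^2| < delta * 7.
We need delta * 7 <= 1/250, i.e. delta <= 1/250/7 = 1/1750.
Since 1/1750 < 1, this is tighter than 1; take delta = 1/1750.
So delta = 1/1750 works.

1/1750


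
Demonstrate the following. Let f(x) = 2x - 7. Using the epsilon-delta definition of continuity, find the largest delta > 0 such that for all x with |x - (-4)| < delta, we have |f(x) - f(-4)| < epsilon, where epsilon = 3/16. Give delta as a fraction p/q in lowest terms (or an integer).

We compute f(-4) = 2*(-4) - 7 = -15.
|f(x) - f(-4)| = |2x - 7 - (-15)| = |2(x - (-4))| = 2|x - (-4)|.
We need 2|x - (-4)| < 3/16, i.e. |x - (-4)| < 3/16 / 2 = 3/32.
So any delta <= 3/32 works. Conversely, if delta > 3/32, then x = -4 + 3/32 satisfies |x - (-4)| = 3/32 < delta but |f(x) - f(-4)| = 2 * 3/32 = 3/16, which is not < 3/16; so no larger delta works.
Hence the largest such delta is 3/32.

3/32


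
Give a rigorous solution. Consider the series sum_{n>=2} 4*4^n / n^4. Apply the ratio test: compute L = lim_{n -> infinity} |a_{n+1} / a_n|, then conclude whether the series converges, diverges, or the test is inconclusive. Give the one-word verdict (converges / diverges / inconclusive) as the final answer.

Let a_n denote the general term. Form the ratio a_{n+1}/a_n and simplify:
a_{n+1}/a_n = 4*n^4/(n + 1)^4
Take the limit as n -> infinity: L = 4.
Since L = 4 > 1 (or L = infinity), the ratio test implies the series diverges.

diverges


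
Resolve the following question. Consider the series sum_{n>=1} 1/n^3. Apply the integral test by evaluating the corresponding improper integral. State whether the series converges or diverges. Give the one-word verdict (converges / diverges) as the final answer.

Let f(x) = x^(-3). Then f is positive, continuous, and decreasing on [1, infinity), so the integral test applies.
Compute the improper integral int_{1}^infinity f(x) dx:
  antiderivative F(x) = -1/(2*x^2).
  As x -> infinity, F(x) -> 0 (since p = 3 > 1).
  So int = F(infinity) - F(1) = 0 - (-1/2) = 1/2.
  Finite, so by the integral test, the series converges.

converges


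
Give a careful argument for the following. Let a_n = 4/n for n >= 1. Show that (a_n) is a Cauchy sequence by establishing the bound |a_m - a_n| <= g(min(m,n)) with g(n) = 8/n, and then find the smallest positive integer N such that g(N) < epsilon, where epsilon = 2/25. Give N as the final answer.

For any m, n >= 1, by the triangle inequality:
|a_m - a_n| = |4/m - 4/n| <= 4*1/m + 4*1/n <= 8/min(m,n).
So g(n) = 8/n bounds the Cauchy difference. Since g(n) -> 0, (a_n) is Cauchy.
Now solve g(N) < 2/25: 8/N < 2/25 <=> N > 8 / (2/25) = 100.
The smallest integer strictly greater than 100 is N = 101.
Check: g(101) = 8/101 = 8/101 < 2/25; g(100) = 2/25 >= 2/25. So N = 101.

101


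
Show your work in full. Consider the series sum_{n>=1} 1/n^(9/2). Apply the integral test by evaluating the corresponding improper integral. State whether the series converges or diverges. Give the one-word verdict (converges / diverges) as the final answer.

Let f(x) = x^(-9/2). Then f is positive, continuous, and decreasing on [1, infinity), so the integral test applies.
Compute the improper integral int_{1}^infinity f(x) dx:
  antiderivative F(x) = -2/(7*x^(7/2)).
  As x -> infinity, F(x) -> 0 (since p = 9/2 > 1).
  So int = F(infinity) - F(1) = 0 - (-2/7) = 2/7.
  Finite, so by the integral test, the series converges.

converges


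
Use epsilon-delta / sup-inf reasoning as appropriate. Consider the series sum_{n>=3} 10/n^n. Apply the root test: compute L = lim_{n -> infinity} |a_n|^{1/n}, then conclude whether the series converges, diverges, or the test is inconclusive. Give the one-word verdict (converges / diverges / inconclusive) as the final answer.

Let a_n denote the general term. Form |a_n|^(1/n) and simplify:
|a_n|^(1/n) = 10^(1/n)/n
Take the limit as n -> infinity: L = 0.
Since L = 0 < 1, the root test implies convergence.

converges


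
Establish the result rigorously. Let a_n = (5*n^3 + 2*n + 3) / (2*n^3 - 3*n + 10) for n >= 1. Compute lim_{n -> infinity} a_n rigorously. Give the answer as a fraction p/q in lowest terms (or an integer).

Divide numerator and denominator by n^3, the highest power:
numerator / n^3 = 5 + 2/n^2 + 3/n^3
denominator / n^3 = 2 - 3/n^2 + 10/n^3
As n -> infinity, all terms of the form c/n^k (k >= 1) tend to 0.
So numerator / n^3 -> 5 and denominator / n^3 -> 2.
Therefore lim a_n = 5/2.

5/2


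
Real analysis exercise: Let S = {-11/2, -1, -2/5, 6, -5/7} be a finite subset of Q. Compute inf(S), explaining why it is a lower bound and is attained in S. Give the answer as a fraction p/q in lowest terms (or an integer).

S is finite, so inf(S) = min(S).
Sorted increasing:
-11/2, -1, -5/7, -2/5, 6
The extremum is -11/2.
For every x in S, x >= -11/2. And -11/2 is in S, so it is attained.
Therefore inf(S) = -11/2.

-11/2


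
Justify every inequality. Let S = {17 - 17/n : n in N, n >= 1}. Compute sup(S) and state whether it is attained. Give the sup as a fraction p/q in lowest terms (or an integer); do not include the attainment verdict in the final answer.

Analysis:
- Values: 0, 17/2, 34/3, 51/4, ... strictly increasing.
- Minimum is 0 (n=1); inf = 0 (attained).
- 17 - 17/n -> 17 from below; sup = 17, not attained.
Conclusion: sup(S) = 17, not attained in S.

17


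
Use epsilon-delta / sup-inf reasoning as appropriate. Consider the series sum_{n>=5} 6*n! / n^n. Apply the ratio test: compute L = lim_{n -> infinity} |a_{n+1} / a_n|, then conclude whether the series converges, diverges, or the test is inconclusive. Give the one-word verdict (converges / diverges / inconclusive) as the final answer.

Let a_n denote the general term. Form the ratio a_{n+1}/a_n and simplify:
a_{n+1}/a_n = (n/(n + 1))^n
Take the limit as n -> infinity: L = exp(-1).
Since L = exp(-1) < 1, the ratio test implies the series converges.

converges


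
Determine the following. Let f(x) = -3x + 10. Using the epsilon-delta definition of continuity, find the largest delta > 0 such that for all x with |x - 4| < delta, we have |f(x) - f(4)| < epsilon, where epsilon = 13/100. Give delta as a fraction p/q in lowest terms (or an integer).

We compute f(4) = -3*(4) + 10 = -2.
|f(x) - f(4)| = |-3x + 10 - (-2)| = |-3(x - 4)| = 3|x - 4|.
We need 3|x - 4| < 13/100, i.e. |x - 4| < 13/100 / 3 = 13/300.
So any delta <= 13/300 works. Conversely, if delta > 13/300, then x = 4 + 13/300 satisfies |x - 4| = 13/300 < delta but |f(x) - f(4)| = 3 * 13/300 = 13/100, which is not < 13/100; so no larger delta works.
Hence the largest such delta is 13/300.

13/300


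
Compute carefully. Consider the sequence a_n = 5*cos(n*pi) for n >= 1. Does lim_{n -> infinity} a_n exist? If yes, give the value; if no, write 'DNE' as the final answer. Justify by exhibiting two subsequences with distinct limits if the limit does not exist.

Examine the behaviour of a_n along subsequences.
cos(n*pi) = (-1)^n, so a_n = 5*(-1)^n. a_{2k} = 5 -> 5. a_{2k+1} = -5 -> -5.
Since these two subsequential limits are 5 and -5, distinct, the full sequence cannot converge (a convergent sequence has all subsequences tending to the same limit). So lim a_n does not exist.

DNE


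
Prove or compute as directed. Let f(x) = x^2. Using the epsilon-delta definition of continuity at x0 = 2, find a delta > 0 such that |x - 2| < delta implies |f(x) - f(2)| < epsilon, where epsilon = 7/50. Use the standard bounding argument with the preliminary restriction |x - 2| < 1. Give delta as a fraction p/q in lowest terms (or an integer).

Factor: |x^2 - (2)^2| = |x - 2| * |x + 2|.
Impose |x - 2| < 1 first. Then |x + 2| = |(x - 2) + 2*(2)| <= |x - 2| + 2*|2| < 1 + 4 = 5.
So |x^2 - (2)^2| < delta * 5.
We need delta * 5 <= 7/50, i.e. delta <= 7/50/5 = 7/250.
Since 7/250 < 1, this is tighter than 1; take delta = 7/250.
So delta = 7/250 works.

7/250


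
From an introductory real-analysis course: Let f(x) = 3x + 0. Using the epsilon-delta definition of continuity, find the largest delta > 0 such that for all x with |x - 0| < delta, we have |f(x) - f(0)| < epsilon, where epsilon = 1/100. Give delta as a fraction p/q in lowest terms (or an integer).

We compute f(0) = 3*(0) + 0 = 0.
|f(x) - f(0)| = |3x + 0 - (0)| = |3(x - 0)| = 3|x - 0|.
We need 3|x - 0| < 1/100, i.e. |x - 0| < 1/100 / 3 = 1/300.
So any delta <= 1/300 works. Conversely, if delta > 1/300, then x = 0 + 1/300 satisfies |x - 0| = 1/300 < delta but |f(x) - f(0)| = 3 * 1/300 = 1/100, which is not < 1/100; so no larger delta works.
Hence the largest such delta is 1/300.

1/300


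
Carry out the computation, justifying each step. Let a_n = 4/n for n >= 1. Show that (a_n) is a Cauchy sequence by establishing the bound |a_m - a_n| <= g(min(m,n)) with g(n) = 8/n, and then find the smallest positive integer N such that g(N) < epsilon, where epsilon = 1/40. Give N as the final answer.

For any m, n >= 1, by the triangle inequality:
|a_m - a_n| = |4/m - 4/n| <= 4*1/m + 4*1/n <= 8/min(m,n).
So g(n) = 8/n bounds the Cauchy difference. Since g(n) -> 0, (a_n) is Cauchy.
Now solve g(N) < 1/40: 8/N < 1/40 <=> N > 8 / (1/40) = 320.
The smallest integer strictly greater than 320 is N = 321.
Check: g(321) = 8/321 = 8/321 < 1/40; g(320) = 1/40 >= 1/40. So N = 321.

321


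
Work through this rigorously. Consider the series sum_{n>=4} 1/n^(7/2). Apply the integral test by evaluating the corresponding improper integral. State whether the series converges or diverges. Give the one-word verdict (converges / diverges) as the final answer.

Let f(x) = x^(-7/2). Then f is positive, continuous, and decreasing on [4, infinity), so the integral test applies.
Compute the improper integral int_{4}^infinity f(x) dx:
  antiderivative F(x) = -2/(5*x^(5/2)).
  As x -> infinity, F(x) -> 0 (since p = 7/2 > 1).
  So int = F(infinity) - F(4) = 0 - (-1/80) = 1/80.
  Finite, so by the integral test, the series converges.

converges


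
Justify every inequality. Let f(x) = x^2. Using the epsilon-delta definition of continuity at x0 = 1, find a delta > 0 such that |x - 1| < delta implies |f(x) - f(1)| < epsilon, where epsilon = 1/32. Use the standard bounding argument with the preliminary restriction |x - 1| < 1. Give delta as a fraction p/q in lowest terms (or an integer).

Factor: |x^2 - (1)^2| = |x - 1| * |x + 1|.
Impose |x - 1| < 1 first. Then |x + 1| = |(x - 1) + 2*(1)| <= |x - 1| + 2*|1| < 1 + 2 = 3.
So |x^2 - (1)^2| < delta * 3.
We need delta * 3 <= 1/32, i.e. delta <= 1/32/3 = 1/96.
Since 1/96 < 1, this is tighter than 1; take delta = 1/96.
So delta = 1/96 works.

1/96


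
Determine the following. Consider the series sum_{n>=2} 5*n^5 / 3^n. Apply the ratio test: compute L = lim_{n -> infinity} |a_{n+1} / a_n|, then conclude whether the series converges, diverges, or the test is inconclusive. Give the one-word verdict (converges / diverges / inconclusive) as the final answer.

Let a_n denote the general term. Form the ratio a_{n+1}/a_n and simplify:
a_{n+1}/a_n = (n + 1)^5/(3*n^5)
Take the limit as n -> infinity: L = 1/3.
Since L = 1/3 < 1, the ratio test implies the series converges.

converges


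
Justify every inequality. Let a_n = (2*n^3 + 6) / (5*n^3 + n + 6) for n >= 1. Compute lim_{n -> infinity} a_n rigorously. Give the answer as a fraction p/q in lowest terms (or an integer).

Divide numerator and denominator by n^3, the highest power:
numerator / n^3 = 2 + 6/n^3
denominator / n^3 = 5 + n^(-2) + 6/n^3
As n -> infinity, all terms of the form c/n^k (k >= 1) tend to 0.
So numerator / n^3 -> 2 and denominator / n^3 -> 5.
Therefore lim a_n = 2/5.

2/5


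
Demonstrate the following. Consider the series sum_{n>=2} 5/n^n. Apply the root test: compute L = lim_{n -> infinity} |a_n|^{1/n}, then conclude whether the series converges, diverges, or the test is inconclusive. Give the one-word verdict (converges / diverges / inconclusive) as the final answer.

Let a_n denote the general term. Form |a_n|^(1/n) and simplify:
|a_n|^(1/n) = 5^(1/n)/n
Take the limit as n -> infinity: L = 0.
Since L = 0 < 1, the root test implies convergence.

converges


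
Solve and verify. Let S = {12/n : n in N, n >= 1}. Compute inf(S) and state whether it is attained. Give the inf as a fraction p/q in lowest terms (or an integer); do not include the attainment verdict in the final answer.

Analysis:
- Values: 12, 6, 4, 3, ... strictly decreasing.
- The maximum is 12 (n=1); sup = 12 (attained).
- The set is bounded below by 0; 12/n -> 0 so 0 is the greatest lower bound.
- 0 is not in the set, so inf = 0 is not attained.
Conclusion: inf(S) = 0, not attained in S.

0


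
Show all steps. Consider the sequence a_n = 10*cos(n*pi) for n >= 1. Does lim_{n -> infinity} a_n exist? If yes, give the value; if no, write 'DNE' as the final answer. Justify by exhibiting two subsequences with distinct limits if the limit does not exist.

Examine the behaviour of a_n along subsequences.
cos(n*pi) = (-1)^n, so a_n = 10*(-1)^n. a_{2k} = 10 -> 10. a_{2k+1} = -10 -> -10.
Since these two subsequential limits are 10 and -10, distinct, the full sequence cannot converge (a convergent sequence has all subsequences tending to the same limit). So lim a_n does not exist.

DNE


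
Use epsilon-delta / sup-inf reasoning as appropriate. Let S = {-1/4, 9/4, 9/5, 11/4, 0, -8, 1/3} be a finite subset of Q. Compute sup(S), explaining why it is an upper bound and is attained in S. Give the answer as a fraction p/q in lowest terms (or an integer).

S is finite, so sup(S) = max(S).
Sorted decreasing:
11/4, 9/4, 9/5, 1/3, 0, -1/4, -8
The extremum is 11/4.
For every x in S, x <= 11/4. And 11/4 is in S, so it is attained.
Therefore sup(S) = 11/4.

11/4


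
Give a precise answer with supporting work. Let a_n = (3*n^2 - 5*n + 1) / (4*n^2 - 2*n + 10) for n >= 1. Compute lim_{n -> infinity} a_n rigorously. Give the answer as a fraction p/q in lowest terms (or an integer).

Divide numerator and denominator by n^2, the highest power:
numerator / n^2 = 3 - 5/n + n^(-2)
denominator / n^2 = 4 - 2/n + 10/n^2
As n -> infinity, all terms of the form c/n^k (k >= 1) tend to 0.
So numerator / n^2 -> 3 and denominator / n^2 -> 4.
Therefore lim a_n = 3/4.

3/4


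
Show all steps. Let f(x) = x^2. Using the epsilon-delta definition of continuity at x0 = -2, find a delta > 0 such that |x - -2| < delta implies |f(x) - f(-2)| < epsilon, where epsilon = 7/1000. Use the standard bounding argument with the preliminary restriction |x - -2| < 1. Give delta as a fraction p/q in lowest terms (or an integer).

Factor: |x^2 - (-2)^2| = |x - -2| * |x + -2|.
Impose |x - -2| < 1 first. Then |x + -2| = |(x - -2) + 2*(-2)| <= |x - -2| + 2*|-2| < 1 + 4 = 5.
So |x^2 - (-2)^2| < delta * 5.
We need delta * 5 <= 7/1000, i.e. delta <= 7/1000/5 = 7/5000.
Since 7/5000 < 1, this is tighter than 1; take delta = 7/5000.
So delta = 7/5000 works.

7/5000


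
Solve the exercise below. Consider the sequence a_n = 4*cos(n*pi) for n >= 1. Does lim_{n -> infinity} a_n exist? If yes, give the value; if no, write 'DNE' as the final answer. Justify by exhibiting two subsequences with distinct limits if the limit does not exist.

Examine the behaviour of a_n along subsequences.
cos(n*pi) = (-1)^n, so a_n = 4*(-1)^n. a_{2k} = 4 -> 4. a_{2k+1} = -4 -> -4.
Since these two subsequential limits are 4 and -4, distinct, the full sequence cannot converge (a convergent sequence has all subsequences tending to the same limit). So lim a_n does not exist.

DNE


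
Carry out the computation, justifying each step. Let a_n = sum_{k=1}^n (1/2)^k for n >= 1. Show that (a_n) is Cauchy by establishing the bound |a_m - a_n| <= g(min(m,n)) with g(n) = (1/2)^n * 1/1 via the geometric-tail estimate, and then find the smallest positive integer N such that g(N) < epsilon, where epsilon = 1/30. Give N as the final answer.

For m > n >= 1: |a_m - a_n| = sum_{k=n+1}^m (1/2)^k < sum_{k=n+1}^infinity (1/2)^k = (1/2)^(n+1) / (1 - 1/2) = (1/2)^n * (1/2) * (2/1) = (1/2)^n * 1/1.
So g(n) = (1/2)^n / 1. Since g(n) -> 0, (a_n) is Cauchy.
Now solve g(N) < 1/30: (1/2)^N / 1 < 1/30 <=> 2^N > 1 / (1 * 1/30) = 30.
Check powers of 2: 2^4 = 16 <= 30, 2^5 = 32 > 30.
So the smallest such N is 5. Check: g(5) = 1/(1 * 32) = 1/32 < 1/30.

5


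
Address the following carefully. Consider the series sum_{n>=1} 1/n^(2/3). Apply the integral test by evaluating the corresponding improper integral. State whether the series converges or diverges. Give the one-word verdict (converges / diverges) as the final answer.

Let f(x) = x^(-2/3). Then f is positive, continuous, and decreasing on [1, infinity), so the integral test applies.
Compute the improper integral int_{1}^infinity f(x) dx:
  antiderivative F(x) = 3*x^(1/3).
  As x -> infinity, F(x) -> infinity (since p = 2/3 < 1).
  So the integral diverges. By the integral test, the series diverges.

diverges


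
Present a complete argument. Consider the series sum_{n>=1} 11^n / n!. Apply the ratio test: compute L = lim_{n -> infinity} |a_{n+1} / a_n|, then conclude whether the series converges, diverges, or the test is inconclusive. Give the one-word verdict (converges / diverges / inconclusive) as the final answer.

Let a_n denote the general term. Form the ratio a_{n+1}/a_n and simplify:
a_{n+1}/a_n = 11/(n + 1)
Take the limit as n -> infinity: L = 0.
Since L = 0 < 1, the ratio test implies the series converges.

converges


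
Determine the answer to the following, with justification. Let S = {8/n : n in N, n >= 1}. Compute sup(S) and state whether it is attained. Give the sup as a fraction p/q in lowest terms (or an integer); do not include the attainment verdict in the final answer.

Analysis:
- Values: 8, 4, 8/3, 2, ... strictly decreasing.
- The maximum is 8 (n=1); sup = 8 (attained).
- The set is bounded below by 0; 8/n -> 0 so 0 is the greatest lower bound.
- 0 is not in the set, so inf = 0 is not attained.
Conclusion: sup(S) = 8, attained in S.

8


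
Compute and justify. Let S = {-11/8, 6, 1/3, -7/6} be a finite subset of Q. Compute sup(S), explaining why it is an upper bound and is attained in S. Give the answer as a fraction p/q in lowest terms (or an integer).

S is finite, so sup(S) = max(S).
Sorted decreasing:
6, 1/3, -7/6, -11/8
The extremum is 6.
For every x in S, x <= 6. And 6 is in S, so it is attained.
Therefore sup(S) = 6.

6


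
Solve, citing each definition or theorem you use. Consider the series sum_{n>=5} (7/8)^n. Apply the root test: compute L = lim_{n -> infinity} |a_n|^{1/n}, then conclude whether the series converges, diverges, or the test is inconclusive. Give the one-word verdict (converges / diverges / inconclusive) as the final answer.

Let a_n denote the general term. Form |a_n|^(1/n) and simplify:
|a_n|^(1/n) = 7/8
Take the limit as n -> infinity: L = 7/8.
Since L = 7/8 < 1, the root test implies convergence.

converges


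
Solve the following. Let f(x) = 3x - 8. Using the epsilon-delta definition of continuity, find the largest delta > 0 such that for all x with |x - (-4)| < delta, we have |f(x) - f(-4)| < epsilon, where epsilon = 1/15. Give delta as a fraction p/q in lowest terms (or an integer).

We compute f(-4) = 3*(-4) - 8 = -20.
|f(x) - f(-4)| = |3x - 8 - (-20)| = |3(x - (-4))| = 3|x - (-4)|.
We need 3|x - (-4)| < 1/15, i.e. |x - (-4)| < 1/15 / 3 = 1/45.
So any delta <= 1/45 works. Conversely, if delta > 1/45, then x = -4 + 1/45 satisfies |x - (-4)| = 1/45 < delta but |f(x) - f(-4)| = 3 * 1/45 = 1/15, which is not < 1/15; so no larger delta works.
Hence the largest such delta is 1/45.

1/45


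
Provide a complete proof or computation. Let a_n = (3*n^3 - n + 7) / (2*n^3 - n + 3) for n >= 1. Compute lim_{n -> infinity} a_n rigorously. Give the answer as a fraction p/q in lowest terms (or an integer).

Divide numerator and denominator by n^3, the highest power:
numerator / n^3 = 3 - 1/n^2 + 7/n^3
denominator / n^3 = 2 - 1/n^2 + 3/n^3
As n -> infinity, all terms of the form c/n^k (k >= 1) tend to 0.
So numerator / n^3 -> 3 and denominator / n^3 -> 2.
Therefore lim a_n = 3/2.

3/2


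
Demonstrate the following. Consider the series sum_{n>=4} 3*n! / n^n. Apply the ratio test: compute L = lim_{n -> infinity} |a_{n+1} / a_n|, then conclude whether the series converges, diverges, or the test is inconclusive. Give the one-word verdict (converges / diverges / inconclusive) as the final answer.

Let a_n denote the general term. Form the ratio a_{n+1}/a_n and simplify:
a_{n+1}/a_n = (n/(n + 1))^n
Take the limit as n -> infinity: L = exp(-1).
Since L = exp(-1) < 1, the ratio test implies the series converges.

converges


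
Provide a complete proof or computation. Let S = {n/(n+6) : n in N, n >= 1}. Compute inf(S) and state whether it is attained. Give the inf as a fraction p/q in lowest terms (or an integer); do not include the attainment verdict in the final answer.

Analysis:
- Values: 1/7, 1/4, 1/3, 2/5, ... strictly increasing.
- Minimum is 1/7 (n=1); inf = 1/7 (attained).
- n/(n+6) = 1 - 6/(n+6) -> 1 from below as n -> infinity, and never equals 1.
- So sup = 1 (not attained).
Conclusion: inf(S) = 1/7, attained in S.

1/7


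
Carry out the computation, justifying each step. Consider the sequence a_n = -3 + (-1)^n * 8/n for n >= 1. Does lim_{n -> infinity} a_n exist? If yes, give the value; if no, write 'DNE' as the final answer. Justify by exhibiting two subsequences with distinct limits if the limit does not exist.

Examine the behaviour of a_n along subsequences.
Even-n subsequence a_{2k} = -3 + 8/(2k) -> -3. Odd-n subsequence a_{2k+1} = -3 - 8/(2k+1) -> -3. Both tend to -3, which suggests the limit is -3; verify directly.
|a_n - (-3)| = |(-1)^n * 8/n| = 8/n for every n >= 1.
Given epsilon > 0, choose a positive integer N > 8/epsilon. Then for all n >= N, |a_n - (-3)| = 8/n <= 8/N < epsilon.
So by the definition of the limit, lim a_n exists and equals -3.

-3


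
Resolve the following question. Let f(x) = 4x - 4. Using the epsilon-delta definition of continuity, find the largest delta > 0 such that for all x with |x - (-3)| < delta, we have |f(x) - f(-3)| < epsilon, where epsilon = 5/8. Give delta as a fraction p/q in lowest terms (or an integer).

We compute f(-3) = 4*(-3) - 4 = -16.
|f(x) - f(-3)| = |4x - 4 - (-16)| = |4(x - (-3))| = 4|x - (-3)|.
We need 4|x - (-3)| < 5/8, i.e. |x - (-3)| < 5/8 / 4 = 5/32.
So any delta <= 5/32 works. Conversely, if delta > 5/32, then x = -3 + 5/32 satisfies |x - (-3)| = 5/32 < delta but |f(x) - f(-3)| = 4 * 5/32 = 5/8, which is not < 5/8; so no larger delta works.
Hence the largest such delta is 5/32.

5/32


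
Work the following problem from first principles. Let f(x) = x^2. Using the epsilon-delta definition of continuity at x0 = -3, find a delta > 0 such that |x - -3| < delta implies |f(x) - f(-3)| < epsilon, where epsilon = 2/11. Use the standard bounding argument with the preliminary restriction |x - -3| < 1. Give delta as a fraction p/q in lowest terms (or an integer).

Factor: |x^2 - (-3)^2| = |x - -3| * |x + -3|.
Impose |x - -3| < 1 first. Then |x + -3| = |(x - -3) + 2*(-3)| <= |x - -3| + 2*|-3| < 1 + 6 = 7.
So |x^2 - (-3)^2| < delta * 7.
We need delta * 7 <= 2/11, i.e. delta <= 2/11/7 = 2/77.
Since 2/77 < 1, this is tighter than 1; take delta = 2/77.
So delta = 2/77 works.

2/77


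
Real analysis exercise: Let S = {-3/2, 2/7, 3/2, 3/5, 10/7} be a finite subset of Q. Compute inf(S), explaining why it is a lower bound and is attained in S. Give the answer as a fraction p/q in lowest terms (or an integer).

S is finite, so inf(S) = min(S).
Sorted increasing:
-3/2, 2/7, 3/5, 10/7, 3/2
The extremum is -3/2.
For every x in S, x >= -3/2. And -3/2 is in S, so it is attained.
Therefore inf(S) = -3/2.

-3/2


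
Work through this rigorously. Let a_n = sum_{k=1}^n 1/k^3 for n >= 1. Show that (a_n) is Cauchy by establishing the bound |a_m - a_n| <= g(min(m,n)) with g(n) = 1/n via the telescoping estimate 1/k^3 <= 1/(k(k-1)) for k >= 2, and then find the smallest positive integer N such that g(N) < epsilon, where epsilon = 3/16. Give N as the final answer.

For m > n >= 1: |a_m - a_n| = sum_{k=n+1}^m 1/k^3.
Use 1/k^3 <= 1/(k(k-1)) = 1/(k-1) - 1/k for k >= 2 (which holds since k^3 >= k^2 >= k(k-1) for k >= 2):
sum_{k=n+1}^m 1/k^3 <= sum_{k=n+1}^m (1/(k-1) - 1/k) = 1/n - 1/m <= 1/n.
By symmetry the same bound holds with n,m swapped, so |a_m - a_n| <= 1/min(m,n) = g(min(m,n)). Since g(n) -> 0, (a_n) is Cauchy.
Now solve g(N) < 3/16: 1/N < 3/16 <=> N > 1/(3/16) = 16/3.
The smallest integer strictly greater than 16/3 is N = 6.
Check: g(6) = 1/6 < 3/16; g(5) = 1/5 >= 3/16. So N = 6.

6


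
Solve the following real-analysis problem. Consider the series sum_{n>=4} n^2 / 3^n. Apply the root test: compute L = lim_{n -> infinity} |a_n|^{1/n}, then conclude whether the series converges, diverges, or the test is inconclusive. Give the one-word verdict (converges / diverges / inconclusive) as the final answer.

Let a_n denote the general term. Form |a_n|^(1/n) and simplify:
|a_n|^(1/n) = n^(2/n)/3
Take the limit as n -> infinity: L = 1/3.
Since L = 1/3 < 1, the root test implies convergence.

converges


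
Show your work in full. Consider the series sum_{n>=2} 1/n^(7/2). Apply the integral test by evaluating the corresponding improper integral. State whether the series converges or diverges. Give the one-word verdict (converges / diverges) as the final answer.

Let f(x) = x^(-7/2). Then f is positive, continuous, and decreasing on [2, infinity), so the integral test applies.
Compute the improper integral int_{2}^infinity f(x) dx:
  antiderivative F(x) = -2/(5*x^(5/2)).
  As x -> infinity, F(x) -> 0 (since p = 7/2 > 1).
  So int = F(infinity) - F(2) = 0 - (-sqrt(2)/20) = sqrt(2)/20.
  Finite, so by the integral test, the series converges.

converges


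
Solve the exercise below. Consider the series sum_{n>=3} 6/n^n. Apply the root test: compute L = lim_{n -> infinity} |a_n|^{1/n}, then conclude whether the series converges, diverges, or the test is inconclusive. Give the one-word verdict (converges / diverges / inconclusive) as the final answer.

Let a_n denote the general term. Form |a_n|^(1/n) and simplify:
|a_n|^(1/n) = 6^(1/n)/n
Take the limit as n -> infinity: L = 0.
Since L = 0 < 1, the root test implies convergence.

converges


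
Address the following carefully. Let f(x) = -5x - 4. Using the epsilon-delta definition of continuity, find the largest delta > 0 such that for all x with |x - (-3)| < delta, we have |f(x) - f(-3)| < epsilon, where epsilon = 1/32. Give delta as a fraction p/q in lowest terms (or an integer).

We compute f(-3) = -5*(-3) - 4 = 11.
|f(x) - f(-3)| = |-5x - 4 - (11)| = |-5(x - (-3))| = 5|x - (-3)|.
We need 5|x - (-3)| < 1/32, i.e. |x - (-3)| < 1/32 / 5 = 1/160.
So any delta <= 1/160 works. Conversely, if delta > 1/160, then x = -3 + 1/160 satisfies |x - (-3)| = 1/160 < delta but |f(x) - f(-3)| = 5 * 1/160 = 1/32, which is not < 1/32; so no larger delta works.
Hence the largest such delta is 1/160.

1/160


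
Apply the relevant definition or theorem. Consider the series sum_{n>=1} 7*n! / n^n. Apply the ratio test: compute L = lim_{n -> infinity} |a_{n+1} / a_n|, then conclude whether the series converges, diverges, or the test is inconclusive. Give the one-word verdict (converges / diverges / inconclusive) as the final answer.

Let a_n denote the general term. Form the ratio a_{n+1}/a_n and simplify:
a_{n+1}/a_n = (n/(n + 1))^n
Take the limit as n -> infinity: L = exp(-1).
Since L = exp(-1) < 1, the ratio test implies the series converges.

converges


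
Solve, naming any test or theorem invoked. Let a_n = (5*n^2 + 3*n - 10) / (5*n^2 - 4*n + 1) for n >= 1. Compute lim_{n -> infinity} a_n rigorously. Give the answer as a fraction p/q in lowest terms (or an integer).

Divide numerator and denominator by n^2, the highest power:
numerator / n^2 = 5 + 3/n - 10/n^2
denominator / n^2 = 5 - 4/n + n^(-2)
As n -> infinity, all terms of the form c/n^k (k >= 1) tend to 0.
So numerator / n^2 -> 5 and denominator / n^2 -> 5.
Therefore lim a_n = 1.

1


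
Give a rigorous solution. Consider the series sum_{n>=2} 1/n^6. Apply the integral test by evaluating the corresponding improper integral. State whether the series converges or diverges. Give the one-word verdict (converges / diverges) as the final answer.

Let f(x) = x^(-6). Then f is positive, continuous, and decreasing on [2, infinity), so the integral test applies.
Compute the improper integral int_{2}^infinity f(x) dx:
  antiderivative F(x) = -1/(5*x^5).
  As x -> infinity, F(x) -> 0 (since p = 6 > 1).
  So int = F(infinity) - F(2) = 0 - (-1/160) = 1/160.
  Finite, so by the integral test, the series converges.

converges


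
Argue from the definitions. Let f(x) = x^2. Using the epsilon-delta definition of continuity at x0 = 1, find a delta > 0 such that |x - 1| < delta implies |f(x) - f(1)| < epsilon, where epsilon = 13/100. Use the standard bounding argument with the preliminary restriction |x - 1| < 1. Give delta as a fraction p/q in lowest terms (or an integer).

Factor: |x^2 - (1)^2| = |x - 1| * |x + 1|.
Impose |x - 1| < 1 first. Then |x + 1| = |(x - 1) + 2*(1)| <= |x - 1| + 2*|1| < 1 + 2 = 3.
So |x^2 - (1)^2| < delta * 3.
We need delta * 3 <= 13/100, i.e. delta <= 13/100/3 = 13/300.
Since 13/300 < 1, this is tighter than 1; take delta = 13/300.
So delta = 13/300 works.

13/300


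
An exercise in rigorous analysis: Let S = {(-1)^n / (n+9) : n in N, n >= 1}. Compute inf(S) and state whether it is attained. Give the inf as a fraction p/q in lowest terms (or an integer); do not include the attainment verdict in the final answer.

Analysis:
- Values: -1/10, 1/11, -1/12, 1/13, -1/14, ...
- Positive terms (even n): 1/(2+9), 1/(4+9), ... decreasing -> max = 1/11 (n=2).
- Negative terms (odd n): -1/(1+9), -1/(3+9), ... increasing -> min = -1/10 (n=1).
- So sup = 1/11 (attained at n=2); inf = -1/10 (attained at n=1).
Conclusion: inf(S) = -1/10, attained in S.

-1/10


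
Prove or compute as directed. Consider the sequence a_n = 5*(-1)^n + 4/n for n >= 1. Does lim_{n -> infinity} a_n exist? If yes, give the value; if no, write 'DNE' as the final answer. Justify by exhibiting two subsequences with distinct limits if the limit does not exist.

Examine the behaviour of a_n along subsequences.
a_{2k} = 5 + 4/(2k) -> 5. a_{2k+1} = -5 + 4/(2k+1) -> -5.
Since these two subsequential limits are 5 and -5, distinct, the full sequence cannot converge (a convergent sequence has all subsequences tending to the same limit). So lim a_n does not exist.

DNE


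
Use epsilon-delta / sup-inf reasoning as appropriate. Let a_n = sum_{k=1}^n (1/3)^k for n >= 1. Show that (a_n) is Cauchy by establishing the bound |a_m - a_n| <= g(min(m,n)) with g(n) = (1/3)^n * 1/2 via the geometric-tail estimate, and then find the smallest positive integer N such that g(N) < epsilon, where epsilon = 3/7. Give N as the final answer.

For m > n >= 1: |a_m - a_n| = sum_{k=n+1}^m (1/3)^k < sum_{k=n+1}^infinity (1/3)^k = (1/3)^(n+1) / (1 - 1/3) = (1/3)^n * (1/3) * (3/2) = (1/3)^n * 1/2.
So g(n) = (1/3)^n / 2. Since g(n) -> 0, (a_n) is Cauchy.
Now solve g(N) < 3/7: (1/3)^N / 2 < 3/7 <=> 3^N > 1 / (2 * 3/7) = 7/6.
Check powers of 3: 3^0 = 1 <= 7/6, 3^1 = 3 > 7/6.
So the smallest such N is 1. Check: g(1) = 1/(2 * 3) = 1/6 < 3/7.

1


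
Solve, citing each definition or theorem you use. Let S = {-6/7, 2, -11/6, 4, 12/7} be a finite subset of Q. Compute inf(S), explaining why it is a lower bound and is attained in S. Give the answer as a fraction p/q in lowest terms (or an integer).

S is finite, so inf(S) = min(S).
Sorted increasing:
-11/6, -6/7, 12/7, 2, 4
The extremum is -11/6.
For every x in S, x >= -11/6. And -11/6 is in S, so it is attained.
Therefore inf(S) = -11/6.

-11/6


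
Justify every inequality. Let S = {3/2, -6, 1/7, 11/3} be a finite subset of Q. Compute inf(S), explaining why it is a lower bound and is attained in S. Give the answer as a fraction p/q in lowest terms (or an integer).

S is finite, so inf(S) = min(S).
Sorted increasing:
-6, 1/7, 3/2, 11/3
The extremum is -6.
For every x in S, x >= -6. And -6 is in S, so it is attained.
Therefore inf(S) = -6.

-6


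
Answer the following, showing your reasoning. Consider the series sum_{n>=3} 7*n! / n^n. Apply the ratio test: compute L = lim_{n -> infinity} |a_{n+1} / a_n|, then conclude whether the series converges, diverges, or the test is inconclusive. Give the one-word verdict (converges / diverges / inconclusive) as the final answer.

Let a_n denote the general term. Form the ratio a_{n+1}/a_n and simplify:
a_{n+1}/a_n = (n/(n + 1))^n
Take the limit as n -> infinity: L = exp(-1).
Since L = exp(-1) < 1, the ratio test implies the series converges.

converges


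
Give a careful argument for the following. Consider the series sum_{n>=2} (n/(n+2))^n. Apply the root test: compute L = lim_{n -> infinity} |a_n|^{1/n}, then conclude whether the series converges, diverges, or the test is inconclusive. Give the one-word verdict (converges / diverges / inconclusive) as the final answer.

Let a_n denote the general term. Form |a_n|^(1/n) and simplify:
|a_n|^(1/n) = n/(n + 2)
Take the limit as n -> infinity: L = 1.
Since L = 1, the root test is inconclusive. (In fact a_n = (n/(n+2))^n -> e^(-2) != 0, so the nth-term test shows divergence; but the root test itself gives no conclusion.)

inconclusive


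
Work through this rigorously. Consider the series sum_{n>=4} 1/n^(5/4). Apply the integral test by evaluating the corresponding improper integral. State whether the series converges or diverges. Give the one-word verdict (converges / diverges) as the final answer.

Let f(x) = x^(-5/4). Then f is positive, continuous, and decreasing on [4, infinity), so the integral test applies.
Compute the improper integral int_{4}^infinity f(x) dx:
  antiderivative F(x) = -4/x^(1/4).
  As x -> infinity, F(x) -> 0 (since p = 5/4 > 1).
  So int = F(infinity) - F(4) = 0 - (-2*sqrt(2)) = 2*sqrt(2).
  Finite, so by the integral test, the series converges.

converges


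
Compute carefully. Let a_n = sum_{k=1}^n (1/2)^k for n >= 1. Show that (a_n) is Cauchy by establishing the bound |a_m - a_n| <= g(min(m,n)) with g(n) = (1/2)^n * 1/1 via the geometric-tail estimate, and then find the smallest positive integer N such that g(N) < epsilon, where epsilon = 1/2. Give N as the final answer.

For m > n >= 1: |a_m - a_n| = sum_{k=n+1}^m (1/2)^k < sum_{k=n+1}^infinity (1/2)^k = (1/2)^(n+1) / (1 - 1/2) = (1/2)^n * (1/2) * (2/1) = (1/2)^n * 1/1.
So g(n) = (1/2)^n / 1. Since g(n) -> 0, (a_n) is Cauchy.
Now solve g(N) < 1/2: (1/2)^N / 1 < 1/2 <=> 2^N > 1 / (1 * 1/2) = 2.
Check powers of 2: 2^1 = 2 <= 2, 2^2 = 4 > 2.
So the smallest such N is 2. Check: g(2) = 1/(1 * 4) = 1/4 < 1/2.

2


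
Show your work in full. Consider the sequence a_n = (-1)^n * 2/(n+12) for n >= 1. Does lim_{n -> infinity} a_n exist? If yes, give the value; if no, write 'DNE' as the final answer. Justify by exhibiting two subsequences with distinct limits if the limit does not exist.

Examine the behaviour of a_n along subsequences.
Even-n subsequence a_{2k} = 2/(2k+12) -> 0. Odd-n subsequence a_{2k+1} = -2/(2k+13) -> 0. Both tend to 0, which suggests the limit is 0; verify directly.
|a_n - 0| = 2/(n+12) < 2/n for every n >= 1.
Given epsilon > 0, choose a positive integer N > 2/epsilon. Then for all n >= N, |a_n| < 2/n <= 2/N < epsilon.
So by the definition of the limit, lim a_n exists and equals 0.

0


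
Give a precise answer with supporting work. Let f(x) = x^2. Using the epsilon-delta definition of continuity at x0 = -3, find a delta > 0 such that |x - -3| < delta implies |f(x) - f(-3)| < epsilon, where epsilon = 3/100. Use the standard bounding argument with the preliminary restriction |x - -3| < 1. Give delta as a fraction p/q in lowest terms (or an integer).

Factor: |x^2 - (-3)^2| = |x - -3| * |x + -3|.
Impose |x - -3| < 1 first. Then |x + -3| = |(x - -3) + 2*(-3)| <= |x - -3| + 2*|-3| < 1 + 6 = 7.
So |x^2 - (-3)^2| < delta * 7.
We need delta * 7 <= 3/100, i.e. delta <= 3/100/7 = 3/700.
Since 3/700 < 1, this is tighter than 1; take delta = 3/700.
So delta = 3/700 works.

3/700


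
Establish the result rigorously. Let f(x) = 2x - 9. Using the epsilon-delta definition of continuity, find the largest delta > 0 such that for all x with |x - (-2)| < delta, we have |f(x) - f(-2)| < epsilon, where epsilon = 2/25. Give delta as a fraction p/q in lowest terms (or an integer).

We compute f(-2) = 2*(-2) - 9 = -13.
|f(x) - f(-2)| = |2x - 9 - (-13)| = |2(x - (-2))| = 2|x - (-2)|.
We need 2|x - (-2)| < 2/25, i.e. |x - (-2)| < 2/25 / 2 = 1/25.
So any delta <= 1/25 works. Conversely, if delta > 1/25, then x = -2 + 1/25 satisfies |x - (-2)| = 1/25 < delta but |f(x) - f(-2)| = 2 * 1/25 = 2/25, which is not < 2/25; so no larger delta works.
Hence the largest such delta is 1/25.

1/25


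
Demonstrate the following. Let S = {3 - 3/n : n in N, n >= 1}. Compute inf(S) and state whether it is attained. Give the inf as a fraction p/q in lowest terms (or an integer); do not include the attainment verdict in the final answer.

Analysis:
- Values: 0, 3/2, 2, 9/4, ... strictly increasing.
- Minimum is 0 (n=1); inf = 0 (attained).
- 3 - 3/n -> 3 from below; sup = 3, not attained.
Conclusion: inf(S) = 0, attained in S.

0


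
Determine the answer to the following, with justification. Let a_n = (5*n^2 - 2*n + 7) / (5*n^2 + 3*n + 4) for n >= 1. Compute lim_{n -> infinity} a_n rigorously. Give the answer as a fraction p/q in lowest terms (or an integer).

Divide numerator and denominator by n^2, the highest power:
numerator / n^2 = 5 - 2/n + 7/n^2
denominator / n^2 = 5 + 3/n + 4/n^2
As n -> infinity, all terms of the form c/n^k (k >= 1) tend to 0.
So numerator / n^2 -> 5 and denominator / n^2 -> 5.
Therefore lim a_n = 1.

1
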